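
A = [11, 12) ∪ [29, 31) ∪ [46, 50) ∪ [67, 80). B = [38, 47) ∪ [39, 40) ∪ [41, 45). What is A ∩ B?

[46, 47)

Merge the second list: [38, 47).
[11, 12) falls entirely outside B.
[29, 31) falls entirely outside B.
[46, 50) overlaps B on [46, 47).
[67, 80) falls entirely outside B.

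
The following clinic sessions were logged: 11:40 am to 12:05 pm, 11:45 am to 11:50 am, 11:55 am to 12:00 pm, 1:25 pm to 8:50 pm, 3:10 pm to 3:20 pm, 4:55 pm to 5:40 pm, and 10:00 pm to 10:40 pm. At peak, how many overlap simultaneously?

2

Sweep endpoints in order; track running count of active intervals.
Peak of 2 reached at 11:45 am.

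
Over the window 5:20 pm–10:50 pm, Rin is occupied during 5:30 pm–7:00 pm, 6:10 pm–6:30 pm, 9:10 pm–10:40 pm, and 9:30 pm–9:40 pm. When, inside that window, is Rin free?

After merging, the occupied span is 5:30 pm–7:00 pm, 9:10 pm–10:40 pm.
Gaps within 5:20 pm–10:50 pm: 5:20 pm–5:30 pm, 7:00 pm–9:10 pm, 10:40 pm–10:50 pm.

5:20 pm–5:30 pm, 7:00 pm–9:10 pm, 10:40 pm–10:50 pm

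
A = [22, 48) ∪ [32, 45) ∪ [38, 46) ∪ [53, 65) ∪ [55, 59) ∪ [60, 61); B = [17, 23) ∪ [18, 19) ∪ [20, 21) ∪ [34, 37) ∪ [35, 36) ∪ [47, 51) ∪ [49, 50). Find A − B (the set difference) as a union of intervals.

First set merges to [22, 48), [53, 65).
Second set merges to [17, 23), [34, 37), [47, 51).
[22, 48) \ B = [23, 34), [37, 47).
[53, 65): nothing removed.

[23, 34) ∪ [37, 47) ∪ [53, 65)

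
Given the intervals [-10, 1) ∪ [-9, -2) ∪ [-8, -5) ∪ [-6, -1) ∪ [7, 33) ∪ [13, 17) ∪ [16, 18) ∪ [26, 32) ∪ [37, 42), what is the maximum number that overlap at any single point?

4

At -6, 4 of the intervals are simultaneously active.
No point has more.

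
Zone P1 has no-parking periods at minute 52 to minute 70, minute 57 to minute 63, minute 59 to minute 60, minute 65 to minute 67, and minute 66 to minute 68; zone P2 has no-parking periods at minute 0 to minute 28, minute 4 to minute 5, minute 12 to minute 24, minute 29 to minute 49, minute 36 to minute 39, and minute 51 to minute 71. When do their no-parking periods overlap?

minute 52 to minute 70

Merge the first list: minute 52 to minute 70.
Merge the second list: minute 0 to minute 28, minute 29 to minute 49, minute 51 to minute 71.
minute 52 to minute 70 ∩ B → minute 52 to minute 70.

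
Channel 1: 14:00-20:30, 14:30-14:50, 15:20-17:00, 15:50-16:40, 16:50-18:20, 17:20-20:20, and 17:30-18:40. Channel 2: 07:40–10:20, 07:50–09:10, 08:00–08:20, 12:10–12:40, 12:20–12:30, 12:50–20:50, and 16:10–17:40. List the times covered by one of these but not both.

07:40–10:20, 12:10–12:40, 12:50–14:00, 20:30–20:50

Merge the first list: 14:00–20:30.
Merge the second list: 07:40–10:20, 12:10–12:40, 12:50–20:50.
Only in the first: none.
Only in the second: 07:40–10:20, 12:10–12:40, 12:50–14:00, 20:30–20:50.
Together these are the periods covered by exactly one.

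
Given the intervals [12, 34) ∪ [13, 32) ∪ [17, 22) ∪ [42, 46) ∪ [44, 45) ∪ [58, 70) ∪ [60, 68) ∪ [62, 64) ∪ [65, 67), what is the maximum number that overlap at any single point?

Walk the sorted start/end points keeping a running depth.
The depth first hits 3 at 17.

3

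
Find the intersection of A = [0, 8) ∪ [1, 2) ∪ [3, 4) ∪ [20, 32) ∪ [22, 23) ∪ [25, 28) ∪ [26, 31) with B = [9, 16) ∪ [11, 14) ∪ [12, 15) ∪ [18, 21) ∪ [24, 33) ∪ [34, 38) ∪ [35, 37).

[20, 21) ∪ [24, 32)

First set merges to [0, 8), [20, 32).
Second set merges to [9, 16), [18, 21), [24, 33), [34, 38).
[0, 8) meets no B interval.
[20, 32) ∩ B → [20, 21), [24, 32).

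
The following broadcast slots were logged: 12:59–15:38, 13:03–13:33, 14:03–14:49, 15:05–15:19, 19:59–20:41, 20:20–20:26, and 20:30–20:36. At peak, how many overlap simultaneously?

2

Walk the sorted start/end points keeping a running depth.
The depth first hits 2 at 13:03.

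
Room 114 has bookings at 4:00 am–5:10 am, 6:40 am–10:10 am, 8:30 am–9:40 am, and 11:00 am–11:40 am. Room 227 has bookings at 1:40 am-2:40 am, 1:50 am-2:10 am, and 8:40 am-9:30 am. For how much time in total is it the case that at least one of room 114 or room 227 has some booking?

6 h 20 min

A, merged: 4:00 am–5:10 am, 6:40 am–10:10 am, 11:00 am–11:40 am.
B, merged: 1:40 am–2:40 am, 8:40 am–9:30 am.
A ∪ B = 1:40 am–2:40 am, 4:00 am–5:10 am, 6:40 am–10:10 am, 11:00 am–11:40 am.
Total: 1 h + 1 h 10 min + 3 h 30 min + 40 min = 6 h 20 min.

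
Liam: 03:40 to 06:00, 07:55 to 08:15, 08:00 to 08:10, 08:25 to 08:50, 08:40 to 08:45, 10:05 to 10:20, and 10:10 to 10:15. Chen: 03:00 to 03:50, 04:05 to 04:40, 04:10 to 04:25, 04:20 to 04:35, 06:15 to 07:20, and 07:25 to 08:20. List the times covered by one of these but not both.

Merge the first list: 03:40–06:00, 07:55–08:15, 08:25–08:50, 10:05–10:20.
Merge the second list: 03:00–03:50, 04:05–04:40, 06:15–07:20, 07:25–08:20.
A \ B = 03:50–04:05, 04:40–06:00, 08:25–08:50, 10:05–10:20.
B \ A = 03:00–03:40, 06:15–07:20, 07:25–07:55, 08:15–08:20.
Union of the two gives the symmetric difference.

03:00–03:40, 03:50–04:05, 04:40–06:00, 06:15–07:20, 07:25–07:55, 08:15–08:20, 08:25–08:50, 10:05–10:20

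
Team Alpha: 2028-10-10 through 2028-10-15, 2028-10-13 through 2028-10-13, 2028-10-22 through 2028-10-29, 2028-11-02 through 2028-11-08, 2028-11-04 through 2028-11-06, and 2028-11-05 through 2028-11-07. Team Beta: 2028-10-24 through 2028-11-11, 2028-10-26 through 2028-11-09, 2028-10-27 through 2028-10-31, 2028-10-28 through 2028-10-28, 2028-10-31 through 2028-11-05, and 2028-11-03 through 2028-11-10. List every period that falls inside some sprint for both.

First set merges to 2028-10-10 through 2028-10-15, 2028-10-22 through 2028-10-29, 2028-11-02 through 2028-11-08.
Second set merges to 2028-10-24 through 2028-11-11.
2028-10-10 through 2028-10-15 falls entirely outside B.
2028-10-22 through 2028-10-29 overlaps B on 2028-10-24 through 2028-10-29.
2028-11-02 through 2028-11-08 overlaps B on 2028-11-02 through 2028-11-08.

2028-10-24 through 2028-10-29, 2028-11-02 through 2028-11-08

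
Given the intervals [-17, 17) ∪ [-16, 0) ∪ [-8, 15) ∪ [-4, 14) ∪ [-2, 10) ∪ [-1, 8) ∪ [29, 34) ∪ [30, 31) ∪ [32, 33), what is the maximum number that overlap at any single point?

Sweep endpoints in order; track running count of active intervals.
Peak of 6 reached at -1.

6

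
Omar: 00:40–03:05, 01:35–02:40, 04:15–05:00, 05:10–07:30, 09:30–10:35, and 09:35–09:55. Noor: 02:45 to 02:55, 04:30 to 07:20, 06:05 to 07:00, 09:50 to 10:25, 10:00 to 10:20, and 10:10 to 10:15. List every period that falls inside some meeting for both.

02:45–02:55, 04:30–05:00, 05:10–07:20, 09:50–10:25

A, merged: 00:40–03:05, 04:15–05:00, 05:10–07:30, 09:30–10:35.
B, merged: 02:45–02:55, 04:30–07:20, 09:50–10:25.
00:40–03:05 overlaps B on 02:45–02:55.
04:15–05:00 overlaps B on 04:30–05:00.
05:10–07:30 overlaps B on 05:10–07:20.
09:30–10:35 overlaps B on 09:50–10:25.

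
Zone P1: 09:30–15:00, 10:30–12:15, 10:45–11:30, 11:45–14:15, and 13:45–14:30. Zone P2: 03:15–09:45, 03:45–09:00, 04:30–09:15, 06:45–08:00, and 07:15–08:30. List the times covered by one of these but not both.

03:15–09:30, 09:45–15:00

Merge the first list: 09:30–15:00.
Merge the second list: 03:15–09:45.
A but not B: 09:45–15:00.
B but not A: 03:15–09:30.
Combining gives A △ B.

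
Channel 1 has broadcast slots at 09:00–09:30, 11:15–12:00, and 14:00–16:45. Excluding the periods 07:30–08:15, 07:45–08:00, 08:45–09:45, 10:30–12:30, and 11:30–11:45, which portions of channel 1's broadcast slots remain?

B, merged: 07:30-08:15, 08:45-09:45, 10:30-12:30.
09:00-09:30: entirely removed.
11:15-12:00: entirely removed.
14:00-16:45: nothing removed.

14:00-16:45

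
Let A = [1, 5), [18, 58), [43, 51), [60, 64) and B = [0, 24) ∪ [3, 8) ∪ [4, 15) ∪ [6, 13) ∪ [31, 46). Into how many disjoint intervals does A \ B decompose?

3

Merge the first list: [1, 5), [18, 58), [60, 64).
Merge the second list: [0, 24), [31, 46).
A \ B = [24, 31), [46, 58), [60, 64).
That is 3 disjoint pieces.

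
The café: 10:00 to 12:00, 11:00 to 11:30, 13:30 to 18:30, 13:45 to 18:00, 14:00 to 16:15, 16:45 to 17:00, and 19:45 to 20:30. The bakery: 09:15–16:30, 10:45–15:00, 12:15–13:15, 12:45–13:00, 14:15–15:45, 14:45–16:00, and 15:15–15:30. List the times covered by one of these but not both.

First set merges to 10:00-12:00, 13:30-18:30, 19:45-20:30.
Second set merges to 09:15-16:30.
A \ B = 16:30-18:30, 19:45-20:30.
B \ A = 09:15-10:00, 12:00-13:30.
Union of the two gives the symmetric difference.

09:15-10:00, 12:00-13:30, 16:30-18:30, 19:45-20:30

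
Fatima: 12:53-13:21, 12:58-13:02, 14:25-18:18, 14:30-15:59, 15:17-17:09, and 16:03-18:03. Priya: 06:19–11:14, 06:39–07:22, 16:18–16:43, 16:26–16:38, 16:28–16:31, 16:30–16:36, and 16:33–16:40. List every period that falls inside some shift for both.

16:18–16:43

First set merges to 12:53–13:21, 14:25–18:18.
Second set merges to 06:19–11:14, 16:18–16:43.
12:53–13:21 meets no B interval.
14:25–18:18 ∩ B → 16:18–16:43.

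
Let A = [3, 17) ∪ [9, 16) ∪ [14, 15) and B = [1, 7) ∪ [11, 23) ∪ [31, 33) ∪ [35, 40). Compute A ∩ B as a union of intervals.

Merge the first list: [3, 17).
[3, 17) ∩ B → [3, 7), [11, 17).

[3, 7) ∪ [11, 17)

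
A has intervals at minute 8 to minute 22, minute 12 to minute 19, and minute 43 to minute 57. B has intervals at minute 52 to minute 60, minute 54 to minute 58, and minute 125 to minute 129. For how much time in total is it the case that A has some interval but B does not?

First set merges to minute 8 to minute 22, minute 43 to minute 57.
Second set merges to minute 52 to minute 60, minute 125 to minute 129.
A \ B = minute 8 to minute 22, minute 43 to minute 52.
Total: 14 minutes + 9 minutes = 23 minutes.

23 minutes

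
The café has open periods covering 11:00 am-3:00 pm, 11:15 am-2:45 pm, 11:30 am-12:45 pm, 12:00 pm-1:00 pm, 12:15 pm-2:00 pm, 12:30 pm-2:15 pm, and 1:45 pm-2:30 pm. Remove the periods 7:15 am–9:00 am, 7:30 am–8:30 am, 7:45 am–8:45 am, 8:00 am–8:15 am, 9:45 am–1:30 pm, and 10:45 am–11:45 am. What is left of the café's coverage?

A, merged: 11:00 am–3:00 pm.
B, merged: 7:15 am–9:00 am, 9:45 am–1:30 pm.
11:00 am–3:00 pm \ B = 1:30 pm–3:00 pm.

1:30 pm–3:00 pm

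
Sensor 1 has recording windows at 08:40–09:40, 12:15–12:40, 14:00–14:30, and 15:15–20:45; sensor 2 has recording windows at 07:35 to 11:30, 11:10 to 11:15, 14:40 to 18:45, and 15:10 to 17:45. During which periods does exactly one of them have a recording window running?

Second set merges to 07:35–11:30, 14:40–18:45.
Only in the first: 12:15–12:40, 14:00–14:30, 18:45–20:45.
Only in the second: 07:35–08:40, 09:40–11:30, 14:40–15:15.
Together these are the periods covered by exactly one.

07:35–08:40, 09:40–11:30, 12:15–12:40, 14:00–14:30, 14:40–15:15, 18:45–20:45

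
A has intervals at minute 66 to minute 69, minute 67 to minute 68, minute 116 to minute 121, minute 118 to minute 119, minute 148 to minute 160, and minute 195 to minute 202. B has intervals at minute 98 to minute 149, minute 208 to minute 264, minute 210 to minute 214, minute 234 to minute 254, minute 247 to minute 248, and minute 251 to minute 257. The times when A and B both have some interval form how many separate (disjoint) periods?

2

A, merged: minute 66 to minute 69, minute 116 to minute 121, minute 148 to minute 160, minute 195 to minute 202.
B, merged: minute 98 to minute 149, minute 208 to minute 264.
A ∩ B = minute 116 to minute 121, minute 148 to minute 149.
That is 2 disjoint pieces.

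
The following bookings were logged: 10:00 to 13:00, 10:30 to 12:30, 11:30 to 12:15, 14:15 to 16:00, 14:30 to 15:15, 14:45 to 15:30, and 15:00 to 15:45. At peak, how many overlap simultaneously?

4

Walk the sorted start/end points keeping a running depth.
The depth first hits 4 at 15:00.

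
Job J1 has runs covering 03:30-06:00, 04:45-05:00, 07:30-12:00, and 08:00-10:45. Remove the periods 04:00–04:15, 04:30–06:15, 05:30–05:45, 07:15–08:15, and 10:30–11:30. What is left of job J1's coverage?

03:30-04:00, 04:15-04:30, 08:15-10:30, 11:30-12:00

A, merged: 03:30-06:00, 07:30-12:00.
B, merged: 04:00-04:15, 04:30-06:15, 07:15-08:15, 10:30-11:30.
03:30-06:00 minus B → 03:30-04:00, 04:15-04:30.
07:30-12:00 minus B → 08:15-10:30, 11:30-12:00.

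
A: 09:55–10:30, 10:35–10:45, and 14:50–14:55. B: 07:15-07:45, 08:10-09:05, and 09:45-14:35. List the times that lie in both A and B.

09:55–10:30, 10:35–10:45

09:55–10:30 ∩ B → 09:55–10:30.
10:35–10:45 ∩ B → 10:35–10:45.
14:50–14:55 meets no B interval.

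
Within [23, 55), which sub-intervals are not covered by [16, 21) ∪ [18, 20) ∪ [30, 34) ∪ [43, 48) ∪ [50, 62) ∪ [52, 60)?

Covered (merged): [16, 21), [30, 34), [43, 48), [50, 62).
Gaps within [23, 55): [23, 30), [34, 43), [48, 50).

[23, 30) ∪ [34, 43) ∪ [48, 50)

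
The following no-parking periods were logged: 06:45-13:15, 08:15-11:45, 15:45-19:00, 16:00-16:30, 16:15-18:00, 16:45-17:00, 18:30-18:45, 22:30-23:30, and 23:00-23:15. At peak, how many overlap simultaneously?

Sweep endpoints in order; track running count of active intervals.
Peak of 3 reached at 16:15.

3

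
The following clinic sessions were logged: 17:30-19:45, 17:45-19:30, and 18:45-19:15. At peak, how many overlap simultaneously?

3

At 18:45, 3 of the intervals are simultaneously active.
No point has more.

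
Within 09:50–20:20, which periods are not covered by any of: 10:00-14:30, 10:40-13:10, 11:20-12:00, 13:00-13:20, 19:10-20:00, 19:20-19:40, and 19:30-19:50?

09:50–10:00, 14:30–19:10, 20:00–20:20

The merged coverage is 10:00–14:30, 19:10–20:00.
Complement within 09:50–20:20: 09:50–10:00, 14:30–19:10, 20:00–20:20.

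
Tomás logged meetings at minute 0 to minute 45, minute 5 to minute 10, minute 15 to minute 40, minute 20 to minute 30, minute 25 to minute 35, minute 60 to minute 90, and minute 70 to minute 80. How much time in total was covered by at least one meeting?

75 minutes

Merged: minute 0 to minute 45, minute 60 to minute 90.
Lengths: 45 minutes + 30 minutes = 75 minutes.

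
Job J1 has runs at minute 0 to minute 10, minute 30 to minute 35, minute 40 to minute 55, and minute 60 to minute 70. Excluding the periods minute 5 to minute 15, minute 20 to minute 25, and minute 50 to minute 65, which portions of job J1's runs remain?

minute 0 to minute 10 \ B = minute 0 to minute 5.
minute 30 to minute 35: nothing removed.
minute 40 to minute 55 \ B = minute 40 to minute 50.
minute 60 to minute 70 \ B = minute 65 to minute 70.

minute 0 to minute 5, minute 30 to minute 35, minute 40 to minute 50, minute 65 to minute 70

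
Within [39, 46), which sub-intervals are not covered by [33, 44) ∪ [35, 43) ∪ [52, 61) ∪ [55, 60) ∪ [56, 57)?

[44, 46)

After merging, the occupied span is [33, 44), [52, 61).
Gaps within [39, 46): [44, 46).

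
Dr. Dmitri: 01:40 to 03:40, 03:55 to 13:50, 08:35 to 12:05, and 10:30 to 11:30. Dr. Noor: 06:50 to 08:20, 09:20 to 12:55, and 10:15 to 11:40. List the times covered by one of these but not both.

01:40–03:40, 03:55–06:50, 08:20–09:20, 12:55–13:50

A, merged: 01:40–03:40, 03:55–13:50.
B, merged: 06:50–08:20, 09:20–12:55.
Only in the first: 01:40–03:40, 03:55–06:50, 08:20–09:20, 12:55–13:50.
Only in the second: none.
Together these are the periods covered by exactly one.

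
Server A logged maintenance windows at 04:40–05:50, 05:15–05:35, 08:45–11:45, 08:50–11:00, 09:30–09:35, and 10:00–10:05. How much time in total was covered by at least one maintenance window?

4 h 10 min

Merged: 04:40–05:50, 08:45–11:45.
Lengths: 1 h 10 min + 3 h = 4 h 10 min.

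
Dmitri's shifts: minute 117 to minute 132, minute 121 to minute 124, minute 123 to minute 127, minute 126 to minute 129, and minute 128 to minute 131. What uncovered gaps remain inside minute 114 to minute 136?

The merged coverage is minute 117 to minute 132.
Complement within minute 114 to minute 136: minute 114 to minute 117, minute 132 to minute 136.

minute 114 to minute 117, minute 132 to minute 136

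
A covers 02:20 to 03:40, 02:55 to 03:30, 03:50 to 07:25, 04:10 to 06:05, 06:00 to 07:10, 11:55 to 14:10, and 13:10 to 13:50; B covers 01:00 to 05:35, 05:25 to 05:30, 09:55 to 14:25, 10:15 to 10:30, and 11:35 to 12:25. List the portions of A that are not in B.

First set merges to 02:20-03:40, 03:50-07:25, 11:55-14:10.
Second set merges to 01:00-05:35, 09:55-14:25.
02:20-03:40 lies entirely inside B → drops out.
03:50-07:25 with B removed leaves 05:35-07:25.
11:55-14:10 lies entirely inside B → drops out.

05:35-07:25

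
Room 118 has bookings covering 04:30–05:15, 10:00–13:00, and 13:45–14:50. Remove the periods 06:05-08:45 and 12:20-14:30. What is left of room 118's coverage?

04:30-05:15, 10:00-12:20, 14:30-14:50

04:30-05:15 is untouched.
10:00-13:00 with B removed leaves 10:00-12:20.
13:45-14:50 with B removed leaves 14:30-14:50.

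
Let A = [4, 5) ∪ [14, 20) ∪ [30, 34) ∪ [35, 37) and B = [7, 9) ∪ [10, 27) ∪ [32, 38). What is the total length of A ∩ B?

A ∩ B = [14, 20), [32, 34), [35, 37).
Total: 6 + 2 + 2 = 10.

10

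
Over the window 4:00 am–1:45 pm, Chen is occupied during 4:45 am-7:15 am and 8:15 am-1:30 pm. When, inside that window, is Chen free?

4:00 am–4:45 am, 7:15 am–8:15 am, 1:30 pm–1:45 pm

After merging, the occupied span is 4:45 am–7:15 am, 8:15 am–1:30 pm.
Uncovered inside 4:00 am–1:45 pm: 4:00 am–4:45 am, 7:15 am–8:15 am, 1:30 pm–1:45 pm.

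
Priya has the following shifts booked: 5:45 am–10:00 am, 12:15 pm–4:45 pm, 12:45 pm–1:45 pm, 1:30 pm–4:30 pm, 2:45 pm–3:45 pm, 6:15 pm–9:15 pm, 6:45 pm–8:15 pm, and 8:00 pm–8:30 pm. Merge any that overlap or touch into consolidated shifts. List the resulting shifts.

5:45 am–10:00 am, 12:15 pm–4:45 pm, 6:15 pm–9:15 pm

12:15 pm–4:45 pm is disjoint → start new block.
12:45 pm–1:45 pm overlaps/touches 12:15 pm–4:45 pm → extend to 12:15 pm–4:45 pm.
1:30 pm–4:30 pm overlaps/touches 12:15 pm–4:45 pm → extend to 12:15 pm–4:45 pm.
2:45 pm–3:45 pm overlaps/touches 12:15 pm–4:45 pm → extend to 12:15 pm–4:45 pm.
6:15 pm–9:15 pm is disjoint → start new block.
6:45 pm–8:15 pm overlaps/touches 6:15 pm–9:15 pm → extend to 6:15 pm–9:15 pm.
8:00 pm–8:30 pm overlaps/touches 6:15 pm–9:15 pm → extend to 6:15 pm–9:15 pm.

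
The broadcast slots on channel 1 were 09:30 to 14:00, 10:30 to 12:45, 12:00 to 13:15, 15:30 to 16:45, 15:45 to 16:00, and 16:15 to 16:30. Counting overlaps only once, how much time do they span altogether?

5 h 45 min

Merged: 09:30–14:00, 15:30–16:45.
Lengths: 4 h 30 min + 1 h 15 min = 5 h 45 min.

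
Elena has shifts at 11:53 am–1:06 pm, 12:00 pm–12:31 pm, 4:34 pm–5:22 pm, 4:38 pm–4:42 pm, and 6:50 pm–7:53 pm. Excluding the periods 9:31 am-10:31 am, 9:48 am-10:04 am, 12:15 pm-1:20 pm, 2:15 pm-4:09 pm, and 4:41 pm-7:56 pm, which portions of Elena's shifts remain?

11:53 am–12:15 pm, 4:34 pm–4:41 pm

First set merges to 11:53 am–1:06 pm, 4:34 pm–5:22 pm, 6:50 pm–7:53 pm.
Second set merges to 9:31 am–10:31 am, 12:15 pm–1:20 pm, 2:15 pm–4:09 pm, 4:41 pm–7:56 pm.
11:53 am–1:06 pm \ B = 11:53 am–12:15 pm.
4:34 pm–5:22 pm \ B = 4:34 pm–4:41 pm.
6:50 pm–7:53 pm: entirely removed.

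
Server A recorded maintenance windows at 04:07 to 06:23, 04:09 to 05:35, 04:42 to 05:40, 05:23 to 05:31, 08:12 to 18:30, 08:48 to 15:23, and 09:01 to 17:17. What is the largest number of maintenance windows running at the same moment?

Sweep endpoints in order; track running count of active intervals.
Peak of 4 reached at 05:23.

4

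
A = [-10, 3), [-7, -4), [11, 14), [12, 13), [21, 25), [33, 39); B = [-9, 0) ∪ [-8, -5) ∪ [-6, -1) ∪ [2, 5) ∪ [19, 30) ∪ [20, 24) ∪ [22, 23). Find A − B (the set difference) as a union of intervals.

First set merges to [-10, 3), [11, 14), [21, 25), [33, 39).
Second set merges to [-9, 0), [2, 5), [19, 30).
[-10, 3) minus B → [-10, -9), [0, 2).
[11, 14): no B overlap → unchanged.
[21, 25): fully covered by B → removed.
[33, 39): no B overlap → unchanged.

[-10, -9) ∪ [0, 2) ∪ [11, 14) ∪ [33, 39)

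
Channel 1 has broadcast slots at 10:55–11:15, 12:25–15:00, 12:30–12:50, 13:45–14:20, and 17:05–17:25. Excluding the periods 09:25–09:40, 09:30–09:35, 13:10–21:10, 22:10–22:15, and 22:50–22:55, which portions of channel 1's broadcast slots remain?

Merge the first list: 10:55–11:15, 12:25–15:00, 17:05–17:25.
Merge the second list: 09:25–09:40, 13:10–21:10, 22:10–22:15, 22:50–22:55.
10:55–11:15: nothing removed.
12:25–15:00 \ B = 12:25–13:10.
17:05–17:25: entirely removed.

10:55–11:15, 12:25–13:10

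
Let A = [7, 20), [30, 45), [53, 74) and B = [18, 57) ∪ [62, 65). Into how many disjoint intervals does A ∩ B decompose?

4

A ∩ B = [18, 20), [30, 45), [53, 57), [62, 65).
That is 4 disjoint pieces.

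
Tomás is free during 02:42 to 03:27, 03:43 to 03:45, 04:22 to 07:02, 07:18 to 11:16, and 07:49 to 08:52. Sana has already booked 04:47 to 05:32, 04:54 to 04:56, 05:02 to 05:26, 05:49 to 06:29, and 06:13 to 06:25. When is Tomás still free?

02:42–03:27, 03:43–03:45, 04:22–04:47, 05:32–05:49, 06:29–07:02, 07:18–11:16

A, merged: 02:42–03:27, 03:43–03:45, 04:22–07:02, 07:18–11:16.
B, merged: 04:47–05:32, 05:49–06:29.
02:42–03:27: no B overlap → unchanged.
03:43–03:45: no B overlap → unchanged.
04:22–07:02 minus B → 04:22–04:47, 05:32–05:49, 06:29–07:02.
07:18–11:16: no B overlap → unchanged.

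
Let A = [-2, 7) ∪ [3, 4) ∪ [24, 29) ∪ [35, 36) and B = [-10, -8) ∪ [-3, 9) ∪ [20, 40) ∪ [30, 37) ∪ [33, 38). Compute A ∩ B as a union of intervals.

[-2, 7) ∪ [24, 29) ∪ [35, 36)

Merge the first list: [-2, 7), [24, 29), [35, 36).
Merge the second list: [-10, -8), [-3, 9), [20, 40).
[-2, 7) meets the second set on [-2, 7).
[24, 29) meets the second set on [24, 29).
[35, 36) meets the second set on [35, 36).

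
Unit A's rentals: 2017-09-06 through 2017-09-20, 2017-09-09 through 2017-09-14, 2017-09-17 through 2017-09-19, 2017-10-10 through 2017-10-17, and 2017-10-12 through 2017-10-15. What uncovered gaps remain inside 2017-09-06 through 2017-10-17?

Covered (merged): 2017-09-06 through 2017-09-20, 2017-10-10 through 2017-10-17.
Uncovered inside 2017-09-06 through 2017-10-17: 2017-09-21 through 2017-10-09.

2017-09-21 through 2017-10-09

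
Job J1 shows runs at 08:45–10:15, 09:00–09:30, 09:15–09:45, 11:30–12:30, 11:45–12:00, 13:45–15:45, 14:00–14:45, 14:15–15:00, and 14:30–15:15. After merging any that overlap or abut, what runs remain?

08:45-10:15, 11:30-12:30, 13:45-15:45

09:00-09:30 overlaps/touches 08:45-10:15 → extend to 08:45-10:15.
09:15-09:45 overlaps/touches 08:45-10:15 → extend to 08:45-10:15.
11:30-12:30 is disjoint → start new block.
11:45-12:00 overlaps/touches 11:30-12:30 → extend to 11:30-12:30.
13:45-15:45 is disjoint → start new block.
14:00-14:45 overlaps/touches 13:45-15:45 → extend to 13:45-15:45.
14:15-15:00 overlaps/touches 13:45-15:45 → extend to 13:45-15:45.
14:30-15:15 overlaps/touches 13:45-15:45 → extend to 13:45-15:45.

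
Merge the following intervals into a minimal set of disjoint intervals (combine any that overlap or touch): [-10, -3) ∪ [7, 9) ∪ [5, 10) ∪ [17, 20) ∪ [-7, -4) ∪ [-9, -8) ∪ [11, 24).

[-10, -3) ∪ [5, 10) ∪ [11, 24)

Sort by start: [-10, -3), [-9, -8), [-7, -4), [5, 10), [7, 9), [11, 24), [17, 20).
[-9, -8) overlaps/touches [-10, -3) → extend to [-10, -3).
[-7, -4) overlaps/touches [-10, -3) → extend to [-10, -3).
[5, 10) is disjoint → start new block.
[7, 9) overlaps/touches [5, 10) → extend to [5, 10).
[11, 24) is disjoint → start new block.
[17, 20) overlaps/touches [11, 24) → extend to [11, 24).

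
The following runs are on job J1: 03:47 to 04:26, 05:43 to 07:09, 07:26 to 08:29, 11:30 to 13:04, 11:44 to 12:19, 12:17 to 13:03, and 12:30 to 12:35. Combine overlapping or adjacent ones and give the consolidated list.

03:47–04:26, 05:43–07:09, 07:26–08:29, 11:30–13:04

05:43–07:09 is disjoint → start new block.
07:26–08:29 is disjoint → start new block.
11:30–13:04 is disjoint → start new block.
11:44–12:19 overlaps/touches 11:30–13:04 → extend to 11:30–13:04.
12:17–13:03 overlaps/touches 11:30–13:04 → extend to 11:30–13:04.
12:30–12:35 overlaps/touches 11:30–13:04 → extend to 11:30–13:04.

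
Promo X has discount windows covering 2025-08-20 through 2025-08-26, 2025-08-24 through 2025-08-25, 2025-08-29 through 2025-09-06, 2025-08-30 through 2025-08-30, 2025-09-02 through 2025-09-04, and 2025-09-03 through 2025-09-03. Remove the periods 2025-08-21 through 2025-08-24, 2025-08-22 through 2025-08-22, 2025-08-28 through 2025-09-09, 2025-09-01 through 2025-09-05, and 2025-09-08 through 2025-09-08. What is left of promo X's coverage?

2025-08-20 through 2025-08-20, 2025-08-25 through 2025-08-26

A, merged: 2025-08-20 through 2025-08-26, 2025-08-29 through 2025-09-06.
B, merged: 2025-08-21 through 2025-08-24, 2025-08-28 through 2025-09-09.
2025-08-20 through 2025-08-26 \ B = 2025-08-20 through 2025-08-20, 2025-08-25 through 2025-08-26.
2025-08-29 through 2025-09-06: entirely removed.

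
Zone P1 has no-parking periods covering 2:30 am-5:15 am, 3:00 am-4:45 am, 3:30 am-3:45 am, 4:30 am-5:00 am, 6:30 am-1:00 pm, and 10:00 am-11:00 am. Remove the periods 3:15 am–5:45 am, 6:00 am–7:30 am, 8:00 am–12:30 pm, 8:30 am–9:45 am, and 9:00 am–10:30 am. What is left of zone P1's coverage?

A, merged: 2:30 am–5:15 am, 6:30 am–1:00 pm.
B, merged: 3:15 am–5:45 am, 6:00 am–7:30 am, 8:00 am–12:30 pm.
2:30 am–5:15 am minus B → 2:30 am–3:15 am.
6:30 am–1:00 pm minus B → 7:30 am–8:00 am, 12:30 pm–1:00 pm.

2:30 am–3:15 am, 7:30 am–8:00 am, 12:30 pm–1:00 pm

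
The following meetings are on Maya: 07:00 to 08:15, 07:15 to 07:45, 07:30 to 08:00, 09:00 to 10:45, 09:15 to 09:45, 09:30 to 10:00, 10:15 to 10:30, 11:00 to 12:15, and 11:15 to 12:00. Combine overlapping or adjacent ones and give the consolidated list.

07:00–08:15, 09:00–10:45, 11:00–12:15

07:15–07:45 overlaps/touches 07:00–08:15 → extend to 07:00–08:15.
07:30–08:00 overlaps/touches 07:00–08:15 → extend to 07:00–08:15.
09:00–10:45 is disjoint → start new block.
09:15–09:45 overlaps/touches 09:00–10:45 → extend to 09:00–10:45.
09:30–10:00 overlaps/touches 09:00–10:45 → extend to 09:00–10:45.
10:15–10:30 overlaps/touches 09:00–10:45 → extend to 09:00–10:45.
11:00–12:15 is disjoint → start new block.
11:15–12:00 overlaps/touches 11:00–12:15 → extend to 11:00–12:15.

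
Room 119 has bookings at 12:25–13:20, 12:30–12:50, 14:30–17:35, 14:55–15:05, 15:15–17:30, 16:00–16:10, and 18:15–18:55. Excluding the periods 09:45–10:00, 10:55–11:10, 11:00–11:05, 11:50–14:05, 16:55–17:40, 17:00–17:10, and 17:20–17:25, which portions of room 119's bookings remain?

14:30–16:55, 18:15–18:55

First set merges to 12:25–13:20, 14:30–17:35, 18:15–18:55.
Second set merges to 09:45–10:00, 10:55–11:10, 11:50–14:05, 16:55–17:40.
12:25–13:20 lies entirely inside B → drops out.
14:30–17:35 with B removed leaves 14:30–16:55.
18:15–18:55 is untouched.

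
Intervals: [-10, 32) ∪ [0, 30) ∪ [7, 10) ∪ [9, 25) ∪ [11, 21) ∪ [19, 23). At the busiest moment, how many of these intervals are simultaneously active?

At 19, 5 of the intervals are simultaneously active.
No point has more.

5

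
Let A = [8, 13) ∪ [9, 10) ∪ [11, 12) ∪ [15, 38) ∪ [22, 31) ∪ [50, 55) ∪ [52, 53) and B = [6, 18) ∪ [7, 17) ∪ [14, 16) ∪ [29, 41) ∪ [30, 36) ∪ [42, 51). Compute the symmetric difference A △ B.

A, merged: [8, 13), [15, 38), [50, 55).
B, merged: [6, 18), [29, 41), [42, 51).
Only in the first: [18, 29), [51, 55).
Only in the second: [6, 8), [13, 15), [38, 41), [42, 50).
Together these are the periods covered by exactly one.

[6, 8) ∪ [13, 15) ∪ [18, 29) ∪ [38, 41) ∪ [42, 50) ∪ [51, 55)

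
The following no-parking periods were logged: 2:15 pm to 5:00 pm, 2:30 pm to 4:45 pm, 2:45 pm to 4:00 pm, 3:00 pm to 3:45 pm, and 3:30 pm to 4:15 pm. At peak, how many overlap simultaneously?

5

Walk the sorted start/end points keeping a running depth.
The depth first hits 5 at 3:30 pm.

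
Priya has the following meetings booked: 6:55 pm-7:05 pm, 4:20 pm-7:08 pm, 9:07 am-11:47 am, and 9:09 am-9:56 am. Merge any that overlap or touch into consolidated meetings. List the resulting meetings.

9:07 am–11:47 am, 4:20 pm–7:08 pm

Sort by start: 9:07 am–11:47 am, 9:09 am–9:56 am, 4:20 pm–7:08 pm, 6:55 pm–7:05 pm.
9:09 am–9:56 am overlaps/touches 9:07 am–11:47 am → extend to 9:07 am–11:47 am.
4:20 pm–7:08 pm is disjoint → start new block.
6:55 pm–7:05 pm overlaps/touches 4:20 pm–7:08 pm → extend to 4:20 pm–7:08 pm.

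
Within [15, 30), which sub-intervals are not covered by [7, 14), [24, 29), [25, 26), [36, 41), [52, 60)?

The merged coverage is [7, 14), [24, 29), [36, 41), [52, 60).
Gaps within [15, 30): [15, 24), [29, 30).

[15, 24) ∪ [29, 30)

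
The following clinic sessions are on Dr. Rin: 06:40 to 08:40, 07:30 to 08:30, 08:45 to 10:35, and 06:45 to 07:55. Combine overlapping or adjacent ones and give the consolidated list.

06:40-08:40, 08:45-10:35

Sort by start: 06:40-08:40, 06:45-07:55, 07:30-08:30, 08:45-10:35.
06:45-07:55 overlaps/touches 06:40-08:40 → extend to 06:40-08:40.
07:30-08:30 overlaps/touches 06:40-08:40 → extend to 06:40-08:40.
08:45-10:35 is disjoint → start new block.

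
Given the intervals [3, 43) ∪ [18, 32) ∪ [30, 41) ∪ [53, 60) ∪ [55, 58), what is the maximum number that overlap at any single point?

Sweep endpoints in order; track running count of active intervals.
Peak of 3 reached at 30.

3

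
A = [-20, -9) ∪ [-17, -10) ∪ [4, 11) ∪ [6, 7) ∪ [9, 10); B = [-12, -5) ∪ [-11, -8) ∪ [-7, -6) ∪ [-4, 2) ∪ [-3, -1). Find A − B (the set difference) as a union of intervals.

Merge the first list: [-20, -9), [4, 11).
Merge the second list: [-12, -5), [-4, 2).
[-20, -9) minus B → [-20, -12).
[4, 11): no B overlap → unchanged.

[-20, -12) ∪ [4, 11)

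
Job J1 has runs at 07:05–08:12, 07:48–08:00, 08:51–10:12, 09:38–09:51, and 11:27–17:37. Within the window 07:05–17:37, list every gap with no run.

The merged coverage is 07:05–08:12, 08:51–10:12, 11:27–17:37.
Gaps within 07:05–17:37: 08:12–08:51, 10:12–11:27.

08:12–08:51, 10:12–11:27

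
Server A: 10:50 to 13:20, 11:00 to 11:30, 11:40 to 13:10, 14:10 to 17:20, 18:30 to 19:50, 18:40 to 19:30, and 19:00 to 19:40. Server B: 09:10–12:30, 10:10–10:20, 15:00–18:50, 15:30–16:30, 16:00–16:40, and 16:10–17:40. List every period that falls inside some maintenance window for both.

Merge the first list: 10:50–13:20, 14:10–17:20, 18:30–19:50.
Merge the second list: 09:10–12:30, 15:00–18:50.
10:50–13:20 ∩ B → 10:50–12:30.
14:10–17:20 ∩ B → 15:00–17:20.
18:30–19:50 ∩ B → 18:30–18:50.

10:50–12:30, 15:00–17:20, 18:30–18:50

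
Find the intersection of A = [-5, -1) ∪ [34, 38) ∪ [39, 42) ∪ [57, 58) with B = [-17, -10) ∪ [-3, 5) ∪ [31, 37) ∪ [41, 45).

[-5, -1) ∩ B → [-3, -1).
[34, 38) ∩ B → [34, 37).
[39, 42) ∩ B → [41, 42).
[57, 58) meets no B interval.

[-3, -1) ∪ [34, 37) ∪ [41, 42)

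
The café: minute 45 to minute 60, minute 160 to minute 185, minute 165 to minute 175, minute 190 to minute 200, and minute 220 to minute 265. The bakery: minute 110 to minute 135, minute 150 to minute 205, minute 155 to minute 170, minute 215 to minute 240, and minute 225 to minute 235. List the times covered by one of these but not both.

minute 45 to minute 60, minute 110 to minute 135, minute 150 to minute 160, minute 185 to minute 190, minute 200 to minute 205, minute 215 to minute 220, minute 240 to minute 265

Merge the first list: minute 45 to minute 60, minute 160 to minute 185, minute 190 to minute 200, minute 220 to minute 265.
Merge the second list: minute 110 to minute 135, minute 150 to minute 205, minute 215 to minute 240.
Only in the first: minute 45 to minute 60, minute 240 to minute 265.
Only in the second: minute 110 to minute 135, minute 150 to minute 160, minute 185 to minute 190, minute 200 to minute 205, minute 215 to minute 220.
Together these are the periods covered by exactly one.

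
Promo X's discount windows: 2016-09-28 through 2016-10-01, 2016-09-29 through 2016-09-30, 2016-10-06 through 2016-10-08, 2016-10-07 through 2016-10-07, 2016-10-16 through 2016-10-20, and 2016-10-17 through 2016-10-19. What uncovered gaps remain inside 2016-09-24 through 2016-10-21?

Covered (merged): 2016-09-28 through 2016-10-01, 2016-10-06 through 2016-10-08, 2016-10-16 through 2016-10-20.
Gaps within 2016-09-24 through 2016-10-21: 2016-09-24 through 2016-09-27, 2016-10-02 through 2016-10-05, 2016-10-09 through 2016-10-15, 2016-10-21 through 2016-10-21.

2016-09-24 through 2016-09-27, 2016-10-02 through 2016-10-05, 2016-10-09 through 2016-10-15, 2016-10-21 through 2016-10-21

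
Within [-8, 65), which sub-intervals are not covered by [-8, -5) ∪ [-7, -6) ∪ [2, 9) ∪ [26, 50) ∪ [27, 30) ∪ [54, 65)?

[-5, 2) ∪ [9, 26) ∪ [50, 54)

The merged coverage is [-8, -5), [2, 9), [26, 50), [54, 65).
Gaps within [-8, 65): [-5, 2), [9, 26), [50, 54).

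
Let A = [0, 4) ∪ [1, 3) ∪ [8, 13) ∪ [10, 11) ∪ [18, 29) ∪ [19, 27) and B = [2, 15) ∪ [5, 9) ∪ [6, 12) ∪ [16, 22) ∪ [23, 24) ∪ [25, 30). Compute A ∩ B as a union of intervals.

Merge the first list: [0, 4), [8, 13), [18, 29).
Merge the second list: [2, 15), [16, 22), [23, 24), [25, 30).
[0, 4) meets the second set on [2, 4).
[8, 13) meets the second set on [8, 13).
[18, 29) meets the second set on [18, 22), [23, 24), [25, 29).

[2, 4) ∪ [8, 13) ∪ [18, 22) ∪ [23, 24) ∪ [25, 29)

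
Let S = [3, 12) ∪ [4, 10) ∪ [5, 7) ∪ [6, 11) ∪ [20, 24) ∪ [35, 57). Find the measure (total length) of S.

35

Merged: [3, 12), [20, 24), [35, 57).
Lengths: 9 + 4 + 22 = 35.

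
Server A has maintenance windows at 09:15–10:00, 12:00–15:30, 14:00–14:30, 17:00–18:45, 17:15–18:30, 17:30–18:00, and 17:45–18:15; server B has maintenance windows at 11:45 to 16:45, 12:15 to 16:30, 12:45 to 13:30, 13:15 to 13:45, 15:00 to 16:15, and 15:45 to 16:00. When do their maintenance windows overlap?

12:00–15:30

A, merged: 09:15–10:00, 12:00–15:30, 17:00–18:45.
B, merged: 11:45–16:45.
09:15–10:00: no overlap with the second set.
12:00–15:30 meets the second set on 12:00–15:30.
17:00–18:45: no overlap with the second set.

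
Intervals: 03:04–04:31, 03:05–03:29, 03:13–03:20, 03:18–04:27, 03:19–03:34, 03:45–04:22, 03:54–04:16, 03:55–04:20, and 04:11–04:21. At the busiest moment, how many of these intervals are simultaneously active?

6

Walk the sorted start/end points keeping a running depth.
The depth first hits 6 at 04:11.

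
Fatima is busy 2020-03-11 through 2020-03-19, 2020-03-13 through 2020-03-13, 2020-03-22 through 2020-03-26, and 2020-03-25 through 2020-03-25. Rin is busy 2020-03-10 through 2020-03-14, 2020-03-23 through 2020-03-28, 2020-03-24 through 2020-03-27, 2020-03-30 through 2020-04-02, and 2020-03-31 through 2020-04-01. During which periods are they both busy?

2020-03-11 through 2020-03-14, 2020-03-23 through 2020-03-26

Merge the first list: 2020-03-11 through 2020-03-19, 2020-03-22 through 2020-03-26.
Merge the second list: 2020-03-10 through 2020-03-14, 2020-03-23 through 2020-03-28, 2020-03-30 through 2020-04-02.
2020-03-11 through 2020-03-19 meets the second set on 2020-03-11 through 2020-03-14.
2020-03-22 through 2020-03-26 meets the second set on 2020-03-23 through 2020-03-26.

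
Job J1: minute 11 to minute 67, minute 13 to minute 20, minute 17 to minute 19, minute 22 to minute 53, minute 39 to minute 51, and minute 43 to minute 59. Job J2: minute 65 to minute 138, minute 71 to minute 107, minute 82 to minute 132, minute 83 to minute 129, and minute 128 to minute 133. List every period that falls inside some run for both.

minute 65 to minute 67

A, merged: minute 11 to minute 67.
B, merged: minute 65 to minute 138.
minute 11 to minute 67 meets the second set on minute 65 to minute 67.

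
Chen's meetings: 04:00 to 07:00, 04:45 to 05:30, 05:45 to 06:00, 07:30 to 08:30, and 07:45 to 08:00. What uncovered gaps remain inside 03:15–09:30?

After merging, the occupied span is 04:00-07:00, 07:30-08:30.
Uncovered inside 03:15-09:30: 03:15-04:00, 07:00-07:30, 08:30-09:30.

03:15-04:00, 07:00-07:30, 08:30-09:30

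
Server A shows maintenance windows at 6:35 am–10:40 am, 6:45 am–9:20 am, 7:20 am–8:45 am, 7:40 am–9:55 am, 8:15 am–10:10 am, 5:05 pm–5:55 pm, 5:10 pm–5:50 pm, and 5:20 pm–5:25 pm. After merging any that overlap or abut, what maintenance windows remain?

6:45 am–9:20 am overlaps/touches 6:35 am–10:40 am → extend to 6:35 am–10:40 am.
7:20 am–8:45 am overlaps/touches 6:35 am–10:40 am → extend to 6:35 am–10:40 am.
7:40 am–9:55 am overlaps/touches 6:35 am–10:40 am → extend to 6:35 am–10:40 am.
8:15 am–10:10 am overlaps/touches 6:35 am–10:40 am → extend to 6:35 am–10:40 am.
5:05 pm–5:55 pm is disjoint → start new block.
5:10 pm–5:50 pm overlaps/touches 5:05 pm–5:55 pm → extend to 5:05 pm–5:55 pm.
5:20 pm–5:25 pm overlaps/touches 5:05 pm–5:55 pm → extend to 5:05 pm–5:55 pm.

6:35 am–10:40 am, 5:05 pm–5:55 pm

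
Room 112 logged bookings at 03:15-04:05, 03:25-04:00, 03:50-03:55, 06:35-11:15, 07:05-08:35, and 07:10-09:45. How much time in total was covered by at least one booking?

Merged: 03:15–04:05, 06:35–11:15.
Lengths: 50 min + 4 h 40 min = 5 h 30 min.

5 h 30 min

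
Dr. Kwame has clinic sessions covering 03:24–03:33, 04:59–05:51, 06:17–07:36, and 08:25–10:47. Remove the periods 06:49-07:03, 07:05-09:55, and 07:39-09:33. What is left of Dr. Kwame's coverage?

Second set merges to 06:49–07:03, 07:05–09:55.
03:24–03:33: no B overlap → unchanged.
04:59–05:51: no B overlap → unchanged.
06:17–07:36 minus B → 06:17–06:49, 07:03–07:05.
08:25–10:47 minus B → 09:55–10:47.

03:24–03:33, 04:59–05:51, 06:17–06:49, 07:03–07:05, 09:55–10:47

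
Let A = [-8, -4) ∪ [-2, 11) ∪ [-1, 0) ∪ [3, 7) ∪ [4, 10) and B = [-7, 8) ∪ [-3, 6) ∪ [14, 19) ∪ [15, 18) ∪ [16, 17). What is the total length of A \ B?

Merge the first list: [-8, -4), [-2, 11).
Merge the second list: [-7, 8), [14, 19).
A \ B = [-8, -7), [8, 11).
Total: 1 + 3 = 4.

4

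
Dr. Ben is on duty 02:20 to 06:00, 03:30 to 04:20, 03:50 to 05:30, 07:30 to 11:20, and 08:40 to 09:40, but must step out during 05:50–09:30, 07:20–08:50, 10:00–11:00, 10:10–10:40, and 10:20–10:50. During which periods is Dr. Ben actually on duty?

02:20–05:50, 09:30–10:00, 11:00–11:20

First set merges to 02:20–06:00, 07:30–11:20.
Second set merges to 05:50–09:30, 10:00–11:00.
02:20–06:00 minus B → 02:20–05:50.
07:30–11:20 minus B → 09:30–10:00, 11:00–11:20.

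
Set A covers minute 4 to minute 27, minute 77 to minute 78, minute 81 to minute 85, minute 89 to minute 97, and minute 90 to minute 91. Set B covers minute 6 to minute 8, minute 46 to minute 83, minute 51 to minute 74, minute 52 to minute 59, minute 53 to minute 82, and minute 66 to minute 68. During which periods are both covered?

minute 6 to minute 8, minute 77 to minute 78, minute 81 to minute 83

First set merges to minute 4 to minute 27, minute 77 to minute 78, minute 81 to minute 85, minute 89 to minute 97.
Second set merges to minute 6 to minute 8, minute 46 to minute 83.
minute 4 to minute 27 ∩ B → minute 6 to minute 8.
minute 77 to minute 78 ∩ B → minute 77 to minute 78.
minute 81 to minute 85 ∩ B → minute 81 to minute 83.
minute 89 to minute 97 meets no B interval.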